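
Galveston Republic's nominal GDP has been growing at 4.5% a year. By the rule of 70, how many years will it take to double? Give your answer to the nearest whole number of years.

Doubling time ≈ 70 / 4.5 = 15.56 years.

approximately 16 years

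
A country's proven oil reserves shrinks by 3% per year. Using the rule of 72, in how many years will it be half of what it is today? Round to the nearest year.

Falling at 3%, it halves about every 72/3 = 24.00 years.

around 24 years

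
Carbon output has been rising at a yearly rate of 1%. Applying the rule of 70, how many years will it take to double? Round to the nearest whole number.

70 years

At 1%, doubling takes about 70/1 = 70.00 years.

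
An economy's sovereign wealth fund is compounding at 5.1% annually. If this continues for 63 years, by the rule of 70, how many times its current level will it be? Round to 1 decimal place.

24.1 times

Doubles every ≈ 13.73 years (70/5.1).
63 years is 4.59 doublings; 2^4.59 ≈ 24.1×.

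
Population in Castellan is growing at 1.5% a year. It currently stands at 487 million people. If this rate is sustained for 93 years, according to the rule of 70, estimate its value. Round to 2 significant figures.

approximately 1900 million people

Doubling time ≈ 70/1.5 = 46.67 years.
93 years is 93/46.67 ≈ 1.99 doublings, a factor of 2^1.99 ≈ 3.97.
487 × 3.97 ≈ 1900 million people.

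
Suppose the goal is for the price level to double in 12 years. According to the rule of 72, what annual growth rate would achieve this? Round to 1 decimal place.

≈ 6.0%

72 / 12 ≈ 6.00, so about 6.0% annually.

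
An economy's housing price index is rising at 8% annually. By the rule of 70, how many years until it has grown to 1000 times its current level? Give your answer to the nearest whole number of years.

Doubling time ≈ 70/8 = 8.75 years.
Reaching 1000× takes log₂(1000) ≈ 9.97 doublings.
9.97 × 8.75 ≈ 87 years.

approximately 87 years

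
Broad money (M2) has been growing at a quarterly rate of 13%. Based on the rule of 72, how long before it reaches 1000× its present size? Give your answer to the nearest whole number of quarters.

around 55 quarters

At 13% it doubles every 72/13 ≈ 5.54 quarters.
1000× is log₂ 1000 ≈ 9.97 doublings, so ≈ 9.97 × 5.54 = 55 quarters.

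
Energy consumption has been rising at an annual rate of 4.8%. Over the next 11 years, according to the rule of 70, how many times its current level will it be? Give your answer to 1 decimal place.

Doubles every ≈ 14.58 years (70/4.8).
11 years is 0.75 doublings; 2^0.75 ≈ 1.7×.

roughly 1.7 times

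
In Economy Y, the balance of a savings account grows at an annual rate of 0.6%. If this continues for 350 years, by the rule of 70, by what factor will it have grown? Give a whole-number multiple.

around 8 times

Doubling time ≈ 70/0.6 = 116.67 years.
350/116.67 ≈ 3 doublings, so about 2^3 = 8×.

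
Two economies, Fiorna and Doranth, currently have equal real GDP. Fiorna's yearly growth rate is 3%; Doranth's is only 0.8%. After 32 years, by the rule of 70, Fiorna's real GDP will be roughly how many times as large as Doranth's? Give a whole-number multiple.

Rate gap = 3% − 0.8% = 2.2 points.
The ratio doubles every 70/2.2 ≈ 31.82 years.
32/31.82 ≈ 1.01 doublings → ratio ≈ 2^1.01 ≈ 2.

2 times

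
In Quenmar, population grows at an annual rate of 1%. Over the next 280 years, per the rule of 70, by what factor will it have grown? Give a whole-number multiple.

Doubling time ≈ 70/1 = 70.00 years.
280/70.00 ≈ 4 doublings, so about 2^4 = 16×.

roughly 16 times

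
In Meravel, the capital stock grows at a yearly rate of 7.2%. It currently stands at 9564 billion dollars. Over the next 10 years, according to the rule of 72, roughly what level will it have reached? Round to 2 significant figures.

around 19000 billion dollars

It doubles every 72/7.2 ≈ 10.00 years, so 10 years is 1.00 doublings.
2^1.00 ≈ 2.00; 9564 × 2.00 ≈ 19000 billion dollars.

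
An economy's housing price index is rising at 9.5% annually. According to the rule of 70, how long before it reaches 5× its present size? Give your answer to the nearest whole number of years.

At 9.5% it doubles every 70/9.5 ≈ 7.37 years.
Reaching 5× takes log₂(5) ≈ 2.32 doublings.
2.32 × 7.37 ≈ 17 years.

17 years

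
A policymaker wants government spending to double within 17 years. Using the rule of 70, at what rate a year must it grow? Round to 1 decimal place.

70 / 17 ≈ 4.12, so about 4.1% a year.

roughly 4.1%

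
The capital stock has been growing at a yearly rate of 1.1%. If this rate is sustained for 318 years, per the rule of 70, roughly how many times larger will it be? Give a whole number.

32 times

Doubling time ≈ 70/1.1 = 63.64 years.
318/63.64 ≈ 5 doublings, so about 2^5 = 32×.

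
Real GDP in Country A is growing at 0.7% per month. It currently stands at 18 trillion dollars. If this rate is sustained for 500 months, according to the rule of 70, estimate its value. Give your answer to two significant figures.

Doubling time ≈ 70/0.7 = 100.00 months.
500 months is 500/100.00 ≈ 5.00 doublings, a factor of 2^5.00 ≈ 32.00.
18 × 32.00 ≈ 580 trillion dollars.

approximately 580 trillion dollars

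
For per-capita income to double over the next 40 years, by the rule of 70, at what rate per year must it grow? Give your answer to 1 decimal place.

approximately 1.8% per year

70 / 40 ≈ 1.75, so about 1.8% per year.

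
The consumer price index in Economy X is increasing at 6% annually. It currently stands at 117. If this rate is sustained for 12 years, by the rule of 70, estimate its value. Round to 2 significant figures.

about 240

It doubles every 70/6 ≈ 11.67 years, so 12 years is 1.03 doublings.
2^1.03 ≈ 2.04; 117 × 2.04 ≈ 240.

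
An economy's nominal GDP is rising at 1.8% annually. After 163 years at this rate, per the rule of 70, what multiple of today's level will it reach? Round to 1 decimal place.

approximately 18.3 times

Doubles every ≈ 38.89 years (70/1.8).
163 years is 4.19 doublings; 2^4.19 ≈ 18.3×.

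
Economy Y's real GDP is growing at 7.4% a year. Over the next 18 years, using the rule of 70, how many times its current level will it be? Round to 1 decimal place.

about 3.7 times

Doubling time ≈ 70/7.4 = 9.46 years.
18 years / 9.46 ≈ 1.90 doublings → factor 2^1.90 ≈ 3.7.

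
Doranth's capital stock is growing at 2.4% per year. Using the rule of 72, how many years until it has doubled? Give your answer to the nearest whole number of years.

At 2.4%, doubling takes about 72/2.4 = 30.00 years.

around 30 years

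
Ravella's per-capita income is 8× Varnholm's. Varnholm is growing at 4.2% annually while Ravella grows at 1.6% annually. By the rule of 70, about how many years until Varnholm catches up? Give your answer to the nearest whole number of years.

What matters is the difference: 2.6 pp.
Rule of 70 on the gap: the ratio halves every 70/2.6 ≈ 26.92 years.
An 8× gap closes after 3 halvings: 3 × 26.92 ≈ 81 years.

around 81 years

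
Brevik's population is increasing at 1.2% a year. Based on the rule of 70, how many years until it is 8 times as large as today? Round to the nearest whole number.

Doubling time ≈ 70/1.2 = 58.33 years.
8 = 2^3, so 3 doublings → 175 years.

around 175 years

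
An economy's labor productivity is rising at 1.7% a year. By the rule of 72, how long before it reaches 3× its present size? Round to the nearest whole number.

One doubling takes 72/1.7 = 42.35 years.
Reaching 3× takes log₂(3) ≈ 1.58 doublings.
1.58 × 42.35 ≈ 67 years.

roughly 67 years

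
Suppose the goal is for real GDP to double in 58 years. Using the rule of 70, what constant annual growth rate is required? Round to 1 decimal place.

70 / 58 ≈ 1.21, so about 1.2% a year.

about 1.2%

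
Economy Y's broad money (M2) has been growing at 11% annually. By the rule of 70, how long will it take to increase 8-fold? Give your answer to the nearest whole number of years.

roughly 19 years

At 11% it doubles every 70/11 ≈ 6.36 years.
Getting to 8× needs 3 doublings: 3 × 6.36 ≈ 19 years.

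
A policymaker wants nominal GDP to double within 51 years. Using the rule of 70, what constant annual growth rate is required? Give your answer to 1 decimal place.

70 / 51 ≈ 1.37, so about 1.4% annually.

around 1.4%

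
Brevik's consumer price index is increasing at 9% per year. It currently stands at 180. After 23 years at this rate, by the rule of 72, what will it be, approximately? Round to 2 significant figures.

approximately 1300

It doubles every 72/9 ≈ 8.00 years, so 23 years is 2.88 doublings.
2^2.88 ≈ 7.36; 180 × 7.36 ≈ 1300.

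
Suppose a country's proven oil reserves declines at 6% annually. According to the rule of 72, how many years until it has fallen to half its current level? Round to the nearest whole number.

around 12 years

Falling at 6%, it halves about every 72/6 = 12.00 years.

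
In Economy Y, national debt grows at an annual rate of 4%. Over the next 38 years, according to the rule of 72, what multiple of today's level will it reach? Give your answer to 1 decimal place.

Doubles every ≈ 18.00 years (72/4).
38 years is 2.11 doublings; 2^2.11 ≈ 4.3×.

around 4.3 times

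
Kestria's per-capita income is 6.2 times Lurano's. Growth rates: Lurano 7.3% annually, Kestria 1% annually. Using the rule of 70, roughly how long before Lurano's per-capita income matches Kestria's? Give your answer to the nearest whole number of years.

approximately 29 years

Lurano gains on Kestria at 7.3% − 1% = 6.3 points a year.
At that relative rate the gap halves every 70/6.3 ≈ 11.11 years.
A 6.2 times gap takes log₂(6.2) ≈ 2.63 halvings to close: 2.63 × 11.11 ≈ 29 years.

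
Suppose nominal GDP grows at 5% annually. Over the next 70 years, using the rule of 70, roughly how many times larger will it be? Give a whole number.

70/5 ≈ 14.00 years per doubling.
70 years fits 5 doublings: 2^5 = 32.

roughly 32 times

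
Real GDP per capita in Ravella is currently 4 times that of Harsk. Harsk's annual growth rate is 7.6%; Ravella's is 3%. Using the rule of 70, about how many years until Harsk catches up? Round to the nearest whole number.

What matters is the difference: 4.6 pp.
Rule of 70 on the gap: the ratio halves every 70/4.6 ≈ 15.22 years.
A 4 times gap closes after 2 halvings: 2 × 15.22 ≈ 30 years.

approximately 30 years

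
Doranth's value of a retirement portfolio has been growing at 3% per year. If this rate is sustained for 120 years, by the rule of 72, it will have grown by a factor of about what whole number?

approximately 32 times

Doubling time ≈ 72/3 = 24.00 years.
120/24.00 ≈ 5 doublings, so about 2^5 = 32×.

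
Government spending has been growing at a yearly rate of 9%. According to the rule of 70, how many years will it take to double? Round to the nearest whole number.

Doubling time ≈ 70 / 9 = 7.78 years.

8 years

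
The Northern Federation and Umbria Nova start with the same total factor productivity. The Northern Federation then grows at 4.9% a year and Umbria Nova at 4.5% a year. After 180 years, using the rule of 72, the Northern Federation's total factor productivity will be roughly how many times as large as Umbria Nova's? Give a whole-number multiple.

around 2 times

the Northern Federation pulls ahead at 0.4 pp per year, so the ratio doubles every 72/0.4 ≈ 180.00 years.
In 180 years that's 1.00 doublings: 2^1.00 ≈ 2.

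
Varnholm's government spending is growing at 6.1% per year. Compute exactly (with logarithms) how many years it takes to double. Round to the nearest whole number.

12 years

t = ln(2) / ln(1 + 0.061) = 0.6931 / 0.059212 ≈ 11.71.
≈ 12 years.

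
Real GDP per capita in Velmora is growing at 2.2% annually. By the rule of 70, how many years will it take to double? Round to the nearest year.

approximately 32 years

Doubling time ≈ 70 / 2.2 = 31.82 years.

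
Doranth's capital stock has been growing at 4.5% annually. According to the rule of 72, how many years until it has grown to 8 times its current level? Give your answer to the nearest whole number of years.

48 years

At 4.5% it doubles every 72/4.5 ≈ 16.00 years.
8 = 2^3, so 3 doublings → 48 years.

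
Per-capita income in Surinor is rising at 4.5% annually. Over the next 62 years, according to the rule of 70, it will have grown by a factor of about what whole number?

70/4.5 ≈ 15.56 years per doubling.
62 years fits 4 doublings: 2^4 = 16.

approximately 16 times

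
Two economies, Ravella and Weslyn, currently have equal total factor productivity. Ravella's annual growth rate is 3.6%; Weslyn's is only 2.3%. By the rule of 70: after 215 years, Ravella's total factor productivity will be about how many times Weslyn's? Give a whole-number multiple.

16 times

Rate gap = 3.6% − 2.3% = 1.3 points.
The ratio doubles every 70/1.3 ≈ 53.85 years.
215/53.85 ≈ 3.99 doublings → ratio ≈ 2^3.99 ≈ 16.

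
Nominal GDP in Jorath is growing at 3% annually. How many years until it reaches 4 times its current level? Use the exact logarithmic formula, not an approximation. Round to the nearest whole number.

47 years

t = ln(4) / ln(1 + 0.03) = 1.3863 / 0.029559 ≈ 46.90.
≈ 47 years.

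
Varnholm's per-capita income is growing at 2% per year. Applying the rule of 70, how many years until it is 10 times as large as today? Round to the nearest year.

about 116 years

At 2% it doubles every 70/2 ≈ 35.00 years.
Reaching 10× takes log₂(10) ≈ 3.32 doublings.
3.32 × 35.00 ≈ 116 years.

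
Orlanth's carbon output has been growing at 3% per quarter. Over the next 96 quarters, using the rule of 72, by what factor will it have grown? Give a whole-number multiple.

Doubling time ≈ 72/3 = 24.00 quarters.
96/24.00 ≈ 4 doublings, so about 2^4 = 16×.

16 times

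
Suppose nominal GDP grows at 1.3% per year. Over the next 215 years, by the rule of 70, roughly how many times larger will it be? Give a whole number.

approximately 16 times

Doubling time ≈ 70/1.3 = 53.85 years.
215/53.85 ≈ 4 doublings, so about 2^4 = 16×.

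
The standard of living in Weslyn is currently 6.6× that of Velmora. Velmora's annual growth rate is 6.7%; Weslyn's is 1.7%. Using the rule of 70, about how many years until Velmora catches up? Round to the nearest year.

around 38 years

What matters is the difference: 5 pp.
Rule of 70 on the gap: the ratio halves every 70/5 ≈ 14.00 years.
A 6.6× gap takes log₂(6.6) ≈ 2.72 halvings to close: 2.72 × 14.00 ≈ 38 years.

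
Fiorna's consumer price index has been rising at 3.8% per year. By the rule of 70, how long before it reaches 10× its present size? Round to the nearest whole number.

Doubling time ≈ 70/3.8 = 18.42 years.
Reaching 10× takes log₂(10) ≈ 3.32 doublings.
3.32 × 18.42 ≈ 61 years.

approximately 61 years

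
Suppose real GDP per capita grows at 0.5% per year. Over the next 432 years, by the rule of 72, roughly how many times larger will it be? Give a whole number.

72/0.5 ≈ 144.00 years per doubling.
432 years fits 3 doublings: 2^3 = 8.

approximately 8 times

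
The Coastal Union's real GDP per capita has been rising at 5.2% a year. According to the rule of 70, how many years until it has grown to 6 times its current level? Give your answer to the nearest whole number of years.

At 5.2% it doubles every 70/5.2 ≈ 13.46 years.
6× is log₂ 6 ≈ 2.58 doublings, so ≈ 2.58 × 13.46 = 35 years.

≈ 35 years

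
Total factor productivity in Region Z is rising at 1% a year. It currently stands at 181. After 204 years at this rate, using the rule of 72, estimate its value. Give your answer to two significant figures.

≈ 1300

It doubles every 72/1 ≈ 72.00 years, so 204 years is 2.83 doublings.
2^2.83 ≈ 7.11; 181 × 7.11 ≈ 1300.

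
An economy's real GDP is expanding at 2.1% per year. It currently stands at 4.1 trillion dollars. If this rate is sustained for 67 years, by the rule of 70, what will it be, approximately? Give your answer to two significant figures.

17 trillion dollars

It doubles every 70/2.1 ≈ 33.33 years, so 67 years is 2.01 doublings.
2^2.01 ≈ 4.03; 4.1 × 4.03 ≈ 17 trillion dollars.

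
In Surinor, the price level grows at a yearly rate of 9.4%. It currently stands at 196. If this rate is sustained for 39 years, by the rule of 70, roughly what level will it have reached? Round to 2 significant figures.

Doubling time ≈ 70/9.4 = 7.45 years.
39 years is 39/7.45 ≈ 5.23 doublings, a factor of 2^5.23 ≈ 37.53.
196 × 37.53 ≈ 7400.

about 7400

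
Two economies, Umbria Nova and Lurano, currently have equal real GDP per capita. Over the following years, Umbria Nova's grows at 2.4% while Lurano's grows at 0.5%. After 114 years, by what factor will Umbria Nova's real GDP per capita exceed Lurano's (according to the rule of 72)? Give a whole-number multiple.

Umbria Nova pulls ahead at 1.9 pp per year, so the ratio doubles every 72/1.9 ≈ 37.89 years.
In 114 years that's 3.01 doublings: 2^3.01 ≈ 8.

about 8 times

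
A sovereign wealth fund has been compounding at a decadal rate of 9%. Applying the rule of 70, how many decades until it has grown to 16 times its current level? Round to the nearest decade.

At 9% it doubles every 70/9 ≈ 7.78 decades.
16 = 2^4, so 4 doublings → 31 decades.

approximately 31 decades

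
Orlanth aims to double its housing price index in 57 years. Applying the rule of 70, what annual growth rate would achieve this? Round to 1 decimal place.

70 / 57 ≈ 1.23, so about 1.2% annually.

≈ 1.2%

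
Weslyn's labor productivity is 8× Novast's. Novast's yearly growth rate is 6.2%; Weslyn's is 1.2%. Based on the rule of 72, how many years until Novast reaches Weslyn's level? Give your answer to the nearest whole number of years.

roughly 43 years

Novast gains on Weslyn at 6.2% − 1.2% = 5 points a year.
At that relative rate the gap halves every 72/5 ≈ 14.40 years.
An 8× gap closes after 3 halvings: 3 × 14.40 ≈ 43 years.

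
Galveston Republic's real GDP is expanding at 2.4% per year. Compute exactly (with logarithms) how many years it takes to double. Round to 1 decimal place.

29.2 years

t = ln(2) / ln(1 + 0.024) = 0.6931 / 0.023717 ≈ 29.22.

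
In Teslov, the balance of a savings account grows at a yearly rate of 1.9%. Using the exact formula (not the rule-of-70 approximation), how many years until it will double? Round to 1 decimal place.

36.8 years

t = ln(2) / ln(1 + 0.019) = 0.6931 / 0.018822 ≈ 36.82.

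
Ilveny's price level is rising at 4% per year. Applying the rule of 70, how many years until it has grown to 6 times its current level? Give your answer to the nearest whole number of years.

approximately 45 years

At 4% it doubles every 70/4 ≈ 17.50 years.
6× is log₂ 6 ≈ 2.58 doublings, so ≈ 2.58 × 17.50 = 45 years.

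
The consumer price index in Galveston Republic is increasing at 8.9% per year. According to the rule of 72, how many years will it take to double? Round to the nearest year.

roughly 8 years

72/8.9 ≈ 8.09, so it doubles roughly every 8 years.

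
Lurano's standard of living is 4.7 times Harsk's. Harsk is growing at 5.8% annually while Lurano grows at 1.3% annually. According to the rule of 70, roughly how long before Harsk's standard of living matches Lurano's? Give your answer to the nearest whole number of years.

Harsk gains on Lurano at 5.8% − 1.3% = 4.5 points a year.
At that relative rate the gap halves every 70/4.5 ≈ 15.56 years.
A 4.7 times gap takes log₂(4.7) ≈ 2.23 halvings to close: 2.23 × 15.56 ≈ 35 years.

35 years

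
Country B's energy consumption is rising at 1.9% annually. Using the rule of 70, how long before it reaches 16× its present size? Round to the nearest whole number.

about 147 years

One doubling takes 70/1.9 = 36.84 years.
16× is 4 doublings, so 4 × 36.84 ≈ 147 years.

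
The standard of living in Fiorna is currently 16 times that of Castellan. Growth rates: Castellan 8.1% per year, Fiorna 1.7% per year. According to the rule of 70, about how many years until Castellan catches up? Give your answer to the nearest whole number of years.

about 44 years

What matters is the difference: 6.4 pp.
Rule of 70 on the gap: the ratio halves every 70/6.4 ≈ 10.94 years.
A 16 times gap closes after 4 halvings: 4 × 10.94 ≈ 44 years.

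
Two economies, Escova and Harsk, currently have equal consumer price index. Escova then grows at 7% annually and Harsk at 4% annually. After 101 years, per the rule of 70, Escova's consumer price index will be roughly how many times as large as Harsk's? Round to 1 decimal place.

Only the 3-point difference matters.
70/3 ≈ 23.33 years per doubling of the ratio; 101 years gives 4.33 doublings, so ≈ 20.1×.

about 20.1 times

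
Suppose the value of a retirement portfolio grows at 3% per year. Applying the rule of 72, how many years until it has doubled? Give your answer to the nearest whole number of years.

72/3 ≈ 24.00, so it doubles roughly every 24 years.

approximately 24 years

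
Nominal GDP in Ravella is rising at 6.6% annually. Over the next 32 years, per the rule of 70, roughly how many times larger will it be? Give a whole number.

70/6.6 ≈ 10.61 years per doubling.
32 years fits 3 doublings: 2^3 = 8.

≈ 8 times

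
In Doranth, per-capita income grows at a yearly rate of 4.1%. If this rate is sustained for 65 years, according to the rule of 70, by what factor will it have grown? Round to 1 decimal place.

Doubles every ≈ 17.07 years (70/4.1).
65 years is 3.81 doublings; 2^3.81 ≈ 14.0×.

roughly 14.0 times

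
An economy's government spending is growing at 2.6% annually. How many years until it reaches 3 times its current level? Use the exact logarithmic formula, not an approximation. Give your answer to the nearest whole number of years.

43 years

t = ln(3) / ln(1 + 0.026) = 1.0986 / 0.025668 ≈ 42.80.
≈ 43 years.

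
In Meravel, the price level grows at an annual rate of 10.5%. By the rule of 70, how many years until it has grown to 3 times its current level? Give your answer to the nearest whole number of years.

Doubling time ≈ 70/10.5 = 6.67 years.
3× is log₂ 3 ≈ 1.58 doublings, so ≈ 1.58 × 6.67 = 11 years.

≈ 11 years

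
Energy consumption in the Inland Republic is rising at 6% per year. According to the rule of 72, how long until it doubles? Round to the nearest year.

Doubling time ≈ 72 / 6 = 12.00 years.

roughly 12 years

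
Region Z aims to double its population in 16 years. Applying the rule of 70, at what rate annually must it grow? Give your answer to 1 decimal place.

≈ 4.4%

70 / 16 ≈ 4.38, so about 4.4% annually.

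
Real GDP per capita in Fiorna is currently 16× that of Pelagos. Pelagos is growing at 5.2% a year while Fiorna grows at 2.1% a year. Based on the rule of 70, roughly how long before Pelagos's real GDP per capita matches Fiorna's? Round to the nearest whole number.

90 years

The growth-rate gap is 5.2% − 2.1% = 3.1 percentage points.
So the ratio between them halves every 70/3.1 ≈ 22.58 years.
A 16× gap closes after 4 halvings: 4 × 22.58 ≈ 90 years.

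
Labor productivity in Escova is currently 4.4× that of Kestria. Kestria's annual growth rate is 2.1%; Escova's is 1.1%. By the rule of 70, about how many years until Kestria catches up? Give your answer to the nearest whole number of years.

approximately 150 years

Kestria gains on Escova at 2.1% − 1.1% = 1 point a year.
At that relative rate the gap halves every 70/1 ≈ 70.00 years.
A 4.4× gap takes log₂(4.4) ≈ 2.14 halvings to close: 2.14 × 70.00 ≈ 150 years.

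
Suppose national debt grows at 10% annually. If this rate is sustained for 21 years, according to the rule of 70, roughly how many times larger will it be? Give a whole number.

At 10% one doubling takes ≈ 7.00 years; 21 years is 3 of them, so ×8.

8 times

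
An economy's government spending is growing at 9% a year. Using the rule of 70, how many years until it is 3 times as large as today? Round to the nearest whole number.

Doubling time ≈ 70/9 = 7.78 years.
Reaching 3× takes log₂(3) ≈ 1.58 doublings.
1.58 × 7.78 ≈ 12 years.

approximately 12 years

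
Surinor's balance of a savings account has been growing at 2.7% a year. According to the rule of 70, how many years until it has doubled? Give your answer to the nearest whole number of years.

about 26 years

At 2.7%, doubling takes about 70/2.7 = 25.93 years.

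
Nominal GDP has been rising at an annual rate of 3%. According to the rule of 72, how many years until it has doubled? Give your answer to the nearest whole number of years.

about 24 years

72/3 ≈ 24.00, so it doubles roughly every 24 years.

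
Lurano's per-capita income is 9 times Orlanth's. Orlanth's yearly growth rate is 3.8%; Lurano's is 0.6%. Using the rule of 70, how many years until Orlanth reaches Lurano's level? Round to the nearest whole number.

What matters is the difference: 3.2 pp.
Rule of 70 on the gap: the ratio halves every 70/3.2 ≈ 21.88 years.
A 9 times gap takes log₂(9) ≈ 3.17 halvings to close: 3.17 × 21.88 ≈ 69 years.

69 years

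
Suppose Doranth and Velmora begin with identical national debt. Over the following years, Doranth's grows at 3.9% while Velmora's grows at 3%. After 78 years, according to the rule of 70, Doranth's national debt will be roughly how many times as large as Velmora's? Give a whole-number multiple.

about 2 times

Doranth pulls ahead at 0.9 pp per year, so the ratio doubles every 70/0.9 ≈ 77.78 years.
In 78 years that's 1.00 doublings: 2^1.00 ≈ 2.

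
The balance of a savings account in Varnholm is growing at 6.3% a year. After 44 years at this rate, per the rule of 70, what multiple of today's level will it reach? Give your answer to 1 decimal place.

Doubling time ≈ 70/6.3 = 11.11 years.
44 years / 11.11 ≈ 3.96 doublings → factor 2^3.96 ≈ 15.6.

about 15.6 times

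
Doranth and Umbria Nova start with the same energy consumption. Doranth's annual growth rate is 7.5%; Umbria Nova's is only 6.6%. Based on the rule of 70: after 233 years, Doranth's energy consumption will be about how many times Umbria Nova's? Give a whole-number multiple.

Doranth pulls ahead at 0.9 pp per year, so the ratio doubles every 70/0.9 ≈ 77.78 years.
In 233 years that's 3.00 doublings: 2^3.00 ≈ 8.

≈ 8 times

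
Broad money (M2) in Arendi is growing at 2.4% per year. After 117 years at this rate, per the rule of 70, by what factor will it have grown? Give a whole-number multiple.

about 16 times

Doubling time ≈ 70/2.4 = 29.17 years.
117/29.17 ≈ 4 doublings, so about 2^4 = 16×.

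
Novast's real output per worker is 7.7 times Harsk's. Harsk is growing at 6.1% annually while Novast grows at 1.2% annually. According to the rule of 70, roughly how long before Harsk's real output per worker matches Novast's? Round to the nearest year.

What matters is the difference: 4.9 pp.
Rule of 70 on the gap: the ratio halves every 70/4.9 ≈ 14.29 years.
A 7.7 times gap takes log₂(7.7) ≈ 2.94 halvings to close: 2.94 × 14.29 ≈ 42 years.

around 42 years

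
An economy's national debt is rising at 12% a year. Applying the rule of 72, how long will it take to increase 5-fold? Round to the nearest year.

around 14 years

One doubling takes 72/12 = 6.00 years.
5× is log₂ 5 ≈ 2.32 doublings, so ≈ 2.32 × 6.00 = 14 years.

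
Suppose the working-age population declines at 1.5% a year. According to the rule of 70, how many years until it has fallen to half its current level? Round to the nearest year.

The rule works in reverse for decay: 70/1.5 ≈ 46.67 years to halve.

≈ 47 years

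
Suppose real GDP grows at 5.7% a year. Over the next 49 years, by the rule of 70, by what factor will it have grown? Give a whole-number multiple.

Doubling time ≈ 70/5.7 = 12.28 years.
49/12.28 ≈ 4 doublings, so about 2^4 = 16×.

≈ 16 times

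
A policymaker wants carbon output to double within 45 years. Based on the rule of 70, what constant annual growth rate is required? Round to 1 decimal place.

70 / 45 ≈ 1.56, so about 1.6% a year.

roughly 1.6% a year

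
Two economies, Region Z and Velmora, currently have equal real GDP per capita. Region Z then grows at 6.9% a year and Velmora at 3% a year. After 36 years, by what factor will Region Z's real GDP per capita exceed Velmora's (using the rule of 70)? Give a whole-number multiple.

around 4 times

Region Z pulls ahead at 3.9 pp per year, so the ratio doubles every 70/3.9 ≈ 17.95 years.
In 36 years that's 2.01 doublings: 2^2.01 ≈ 4.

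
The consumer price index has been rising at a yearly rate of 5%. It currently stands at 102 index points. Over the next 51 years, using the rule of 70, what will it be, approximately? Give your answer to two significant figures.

1300 index points

Doubling time ≈ 70/5 = 14.00 years.
51 years is 51/14.00 ≈ 3.64 doublings, a factor of 2^3.64 ≈ 12.47.
102 × 12.47 ≈ 1300 index points.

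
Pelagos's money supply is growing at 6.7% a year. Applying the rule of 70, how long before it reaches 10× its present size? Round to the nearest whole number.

about 35 years

At 6.7% it doubles every 70/6.7 ≈ 10.45 years.
10× is log₂ 10 ≈ 3.32 doublings, so ≈ 3.32 × 10.45 = 35 years.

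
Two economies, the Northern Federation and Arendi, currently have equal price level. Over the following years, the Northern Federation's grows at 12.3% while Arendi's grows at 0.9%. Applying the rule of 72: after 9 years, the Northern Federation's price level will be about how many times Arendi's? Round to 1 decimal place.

approximately 2.7 times

Only the 11.4-point difference matters.
72/11.4 ≈ 6.32 years per doubling of the ratio; 9 years gives 1.42 doublings, so ≈ 2.7×.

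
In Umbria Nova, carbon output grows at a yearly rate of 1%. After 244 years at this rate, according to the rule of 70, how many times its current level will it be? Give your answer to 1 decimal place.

approximately 11.2 times

Doubling time ≈ 70/1 = 70.00 years.
244 years / 70.00 ≈ 3.49 doublings → factor 2^3.49 ≈ 11.2.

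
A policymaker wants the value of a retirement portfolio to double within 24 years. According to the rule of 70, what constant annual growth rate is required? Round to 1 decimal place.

70 / 24 ≈ 2.92, so about 2.9% annually.

about 2.9%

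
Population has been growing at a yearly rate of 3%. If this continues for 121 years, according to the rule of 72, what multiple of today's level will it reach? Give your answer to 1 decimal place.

≈ 32.9 times

Doubles every ≈ 24.00 years (72/3).
121 years is 5.04 doublings; 2^5.04 ≈ 32.9×.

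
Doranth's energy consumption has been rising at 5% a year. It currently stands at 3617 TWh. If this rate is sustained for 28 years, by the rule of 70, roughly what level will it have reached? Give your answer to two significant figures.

It doubles every 70/5 ≈ 14.00 years, so 28 years is 2.00 doublings.
2^2.00 ≈ 4.00; 3617 × 4.00 ≈ 14000 TWh.

around 14000 TWh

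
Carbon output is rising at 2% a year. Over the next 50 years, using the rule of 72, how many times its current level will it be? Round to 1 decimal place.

2.6 times

Doubling time ≈ 72/2 = 36.00 years.
50 years / 36.00 ≈ 1.39 doublings → factor 2^1.39 ≈ 2.6.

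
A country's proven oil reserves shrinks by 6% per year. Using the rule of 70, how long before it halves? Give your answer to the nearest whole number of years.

about 12 years

The rule works in reverse for decay: 70/6 ≈ 11.67 years to halve.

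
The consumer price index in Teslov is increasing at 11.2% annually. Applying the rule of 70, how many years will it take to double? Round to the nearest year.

roughly 6 years

70/11.2 ≈ 6.25, so it doubles roughly every 6 years.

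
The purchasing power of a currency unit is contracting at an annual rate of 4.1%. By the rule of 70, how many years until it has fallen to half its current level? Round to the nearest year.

around 17 years

Halving time ≈ 70 / 4.1 = 17.07 → 17 years.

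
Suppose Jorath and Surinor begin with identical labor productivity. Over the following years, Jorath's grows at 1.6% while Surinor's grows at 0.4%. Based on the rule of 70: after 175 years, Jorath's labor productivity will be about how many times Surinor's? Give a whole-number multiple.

around 8 times

Only the 1.2-point difference matters.
70/1.2 ≈ 58.33 years per doubling of the ratio; 175 years gives 3.00 doublings, so ≈ 8×.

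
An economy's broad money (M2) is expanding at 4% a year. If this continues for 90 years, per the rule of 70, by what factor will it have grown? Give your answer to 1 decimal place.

around 35.3 times

Doubles every ≈ 17.50 years (70/4).
90 years is 5.14 doublings; 2^5.14 ≈ 35.3×.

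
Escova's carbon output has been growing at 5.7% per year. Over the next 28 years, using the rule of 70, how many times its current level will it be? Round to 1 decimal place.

Doubling time ≈ 70/5.7 = 12.28 years.
28 years / 12.28 ≈ 2.28 doublings → factor 2^2.28 ≈ 4.9.

around 4.9 times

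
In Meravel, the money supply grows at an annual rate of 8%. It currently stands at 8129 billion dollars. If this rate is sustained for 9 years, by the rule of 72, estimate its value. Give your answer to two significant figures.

16000 billion dollars

It doubles every 72/8 ≈ 9.00 years, so 9 years is 1.00 doublings.
2^1.00 ≈ 2.00; 8129 × 2.00 ≈ 16000 billion dollars.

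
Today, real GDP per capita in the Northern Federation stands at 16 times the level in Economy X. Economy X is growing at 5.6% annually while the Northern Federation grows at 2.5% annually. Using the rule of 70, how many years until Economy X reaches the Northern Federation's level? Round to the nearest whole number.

The growth-rate gap is 5.6% − 2.5% = 3.1 percentage points.
So the ratio between them halves every 70/3.1 ≈ 22.58 years.
A 16 times gap closes after 4 halvings: 4 × 22.58 ≈ 90 years.

≈ 90 years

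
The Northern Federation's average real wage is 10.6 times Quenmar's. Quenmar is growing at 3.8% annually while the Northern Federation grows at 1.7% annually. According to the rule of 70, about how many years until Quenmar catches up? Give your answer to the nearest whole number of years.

The growth-rate gap is 3.8% − 1.7% = 2.1 percentage points.
So the ratio between them halves every 70/2.1 ≈ 33.33 years.
A 10.6 times gap takes log₂(10.6) ≈ 3.41 halvings to close: 3.41 × 33.33 ≈ 114 years.

roughly 114 years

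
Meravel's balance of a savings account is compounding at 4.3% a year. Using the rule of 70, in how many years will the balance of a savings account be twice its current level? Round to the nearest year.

16 years

Doubling time ≈ 70 / 4.3 = 16.28 years.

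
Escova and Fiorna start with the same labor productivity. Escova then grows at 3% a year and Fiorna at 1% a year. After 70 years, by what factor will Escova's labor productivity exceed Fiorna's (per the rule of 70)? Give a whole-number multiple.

roughly 4 times

Only the 2-point difference matters.
70/2 ≈ 35.00 years per doubling of the ratio; 70 years gives 2.00 doublings, so ≈ 4×.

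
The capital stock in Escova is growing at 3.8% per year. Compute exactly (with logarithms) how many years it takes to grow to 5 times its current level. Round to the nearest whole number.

43 years

t = ln(5) / ln(1 + 0.038) = 1.6094 / 0.037296 ≈ 43.15.
≈ 43 years.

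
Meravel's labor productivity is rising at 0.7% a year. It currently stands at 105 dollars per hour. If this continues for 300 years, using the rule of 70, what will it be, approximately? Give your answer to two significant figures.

Doubling time ≈ 70/0.7 = 100.00 years.
300 years is 300/100.00 ≈ 3.00 doublings, a factor of 2^3.00 ≈ 8.00.
105 × 8.00 ≈ 840 dollars per hour.

roughly 840 dollars per hour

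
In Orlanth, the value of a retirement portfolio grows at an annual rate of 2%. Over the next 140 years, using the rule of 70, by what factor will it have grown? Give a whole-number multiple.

roughly 16 times

Doubling time ≈ 70/2 = 35.00 years.
140/35.00 ≈ 4 doublings, so about 2^4 = 16×.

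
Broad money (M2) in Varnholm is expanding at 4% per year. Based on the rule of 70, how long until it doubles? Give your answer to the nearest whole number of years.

around 18 years

At 4%, doubling takes about 70/4 = 17.50 years.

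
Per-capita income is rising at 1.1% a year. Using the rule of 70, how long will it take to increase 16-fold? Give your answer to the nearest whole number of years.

One doubling takes 70/1.1 = 63.64 years.
16× is 4 doublings, so 4 × 63.64 ≈ 255 years.

approximately 255 years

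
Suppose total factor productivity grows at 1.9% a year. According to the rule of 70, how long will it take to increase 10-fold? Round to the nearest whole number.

≈ 122 years

At 1.9% it doubles every 70/1.9 ≈ 36.84 years.
10× is log₂ 10 ≈ 3.32 doublings, so ≈ 3.32 × 36.84 = 122 years.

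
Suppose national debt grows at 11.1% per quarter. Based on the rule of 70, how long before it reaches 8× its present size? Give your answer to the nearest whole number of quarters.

At 11.1% it doubles every 70/11.1 ≈ 6.31 quarters.
Getting to 8× needs 3 doublings: 3 × 6.31 ≈ 19 quarters.

roughly 19 quarters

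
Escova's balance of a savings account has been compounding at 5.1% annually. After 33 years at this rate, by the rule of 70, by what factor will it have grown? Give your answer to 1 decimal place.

Doubling time ≈ 70/5.1 = 13.73 years.
33 years / 13.73 ≈ 2.40 doublings → factor 2^2.40 ≈ 5.3.

about 5.3 times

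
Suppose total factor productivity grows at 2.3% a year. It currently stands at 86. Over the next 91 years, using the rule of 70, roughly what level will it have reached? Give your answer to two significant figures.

Doubling time ≈ 70/2.3 = 30.43 years.
91 years is 91/30.43 ≈ 2.99 doublings, a factor of 2^2.99 ≈ 7.94.
86 × 7.94 ≈ 680.

roughly 680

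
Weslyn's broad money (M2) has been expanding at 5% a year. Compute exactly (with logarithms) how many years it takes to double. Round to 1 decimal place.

14.2 years

t = ln(2) / ln(1 + 0.05) = 0.6931 / 0.048790 ≈ 14.21.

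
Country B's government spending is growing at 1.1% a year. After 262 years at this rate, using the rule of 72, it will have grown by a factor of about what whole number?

72/1.1 ≈ 65.45 years per doubling.
262 years fits 4 doublings: 2^4 = 16.

about 16 times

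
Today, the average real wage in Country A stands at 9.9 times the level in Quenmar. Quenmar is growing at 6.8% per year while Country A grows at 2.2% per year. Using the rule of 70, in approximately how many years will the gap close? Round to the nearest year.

about 50 years

What matters is the difference: 4.6 pp.
Rule of 70 on the gap: the ratio halves every 70/4.6 ≈ 15.22 years.
A 9.9 times gap takes log₂(9.9) ≈ 3.31 halvings to close: 3.31 × 15.22 ≈ 50 years.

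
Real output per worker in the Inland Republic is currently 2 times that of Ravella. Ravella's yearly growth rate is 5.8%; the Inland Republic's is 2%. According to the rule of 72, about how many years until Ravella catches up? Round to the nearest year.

The growth-rate gap is 5.8% − 2% = 3.8 percentage points.
So the ratio between them halves every 72/3.8 ≈ 18.95 years.
A 2 times gap closes after 1 halving: 1 × 18.95 ≈ 19 years.

roughly 19 years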